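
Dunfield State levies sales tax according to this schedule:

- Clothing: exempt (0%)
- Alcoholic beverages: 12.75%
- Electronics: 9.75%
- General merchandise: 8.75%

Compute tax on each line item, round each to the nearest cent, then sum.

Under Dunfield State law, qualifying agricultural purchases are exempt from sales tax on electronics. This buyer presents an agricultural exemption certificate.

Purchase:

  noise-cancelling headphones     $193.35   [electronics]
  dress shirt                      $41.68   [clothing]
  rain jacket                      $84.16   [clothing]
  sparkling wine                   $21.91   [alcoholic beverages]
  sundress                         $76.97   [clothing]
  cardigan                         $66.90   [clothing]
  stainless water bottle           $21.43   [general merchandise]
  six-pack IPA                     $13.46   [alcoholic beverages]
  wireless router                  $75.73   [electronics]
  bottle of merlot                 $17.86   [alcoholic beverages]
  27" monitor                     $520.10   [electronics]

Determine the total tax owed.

Noise-cancelling headphones $193.35: electronics, buyer-exempt → 0% → $0.00
Dress shirt $41.68: clothing → 0% → $0.00
Rain jacket $84.16: clothing → 0% → $0.00
Sparkling wine $21.91: alcoholic beverages → 12.75% → $2.79
Sundress $76.97: clothing → 0% → $0.00
Cardigan $66.90: clothing → 0% → $0.00
Stainless water bottle $21.43: general merchandise → 8.75% → $1.88
Six-pack IPA $13.46: alcoholic beverages → 12.75% → $1.72
Wireless router $75.73: electronics, buyer-exempt → 0% → $0.00
Bottle of merlot $17.86: alcoholic beverages → 12.75% → $2.28
27" monitor $520.10: electronics, buyer-exempt → 0% → $0.00
Total tax = $2.79 + $1.88 + $1.72 + $2.28 = $8.67

$8.67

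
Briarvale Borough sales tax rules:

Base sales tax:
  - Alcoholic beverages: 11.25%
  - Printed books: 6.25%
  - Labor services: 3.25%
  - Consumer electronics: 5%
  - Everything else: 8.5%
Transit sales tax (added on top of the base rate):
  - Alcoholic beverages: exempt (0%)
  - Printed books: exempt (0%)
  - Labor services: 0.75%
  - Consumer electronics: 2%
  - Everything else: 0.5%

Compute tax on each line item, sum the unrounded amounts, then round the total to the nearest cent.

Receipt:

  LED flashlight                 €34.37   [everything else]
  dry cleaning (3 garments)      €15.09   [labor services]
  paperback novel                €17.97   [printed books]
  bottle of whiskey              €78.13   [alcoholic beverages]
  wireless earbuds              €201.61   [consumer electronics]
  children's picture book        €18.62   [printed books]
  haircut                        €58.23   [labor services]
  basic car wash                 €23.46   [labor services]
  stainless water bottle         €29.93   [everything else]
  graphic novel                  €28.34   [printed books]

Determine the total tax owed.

€36.62

LED flashlight €34.37: everything else → 8.5% + 0.5% transit = 9% → €3.0933
Dry cleaning (3 garments) €15.09: labor services → 3.25% + 0.75% transit = 4% → €0.6036
Paperback novel €17.97: printed books → 6.25% + 0% transit = 6.25% → €1.123125
Bottle of whiskey €78.13: alcoholic beverages → 11.25% + 0% transit = 11.25% → €8.789625
Wireless earbuds €201.61: consumer electronics → 5% + 2% transit = 7% → €14.1127
Children's picture book €18.62: printed books → 6.25% + 0% transit = 6.25% → €1.16375
Haircut €58.23: labor services → 3.25% + 0.75% transit = 4% → €2.3292
Basic car wash €23.46: labor services → 3.25% + 0.75% transit = 4% → €0.9384
Stainless water bottle €29.93: everything else → 8.5% + 0.5% transit = 9% → €2.6937
Graphic novel €28.34: printed books → 6.25% + 0% transit = 6.25% → €1.77125
Unrounded tax sum = €36.61865 → €36.62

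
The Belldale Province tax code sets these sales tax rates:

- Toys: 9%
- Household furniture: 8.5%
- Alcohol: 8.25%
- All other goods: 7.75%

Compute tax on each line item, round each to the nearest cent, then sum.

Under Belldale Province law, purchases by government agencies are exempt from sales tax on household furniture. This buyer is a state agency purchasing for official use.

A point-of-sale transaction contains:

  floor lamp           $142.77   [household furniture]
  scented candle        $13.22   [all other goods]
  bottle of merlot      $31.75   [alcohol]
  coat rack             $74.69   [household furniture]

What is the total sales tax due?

$3.64

Floor lamp $142.77: household furniture, buyer-exempt → 0% → $0.00
Scented candle $13.22: all other goods → 7.75% → $1.02
Bottle of merlot $31.75: alcohol → 8.25% → $2.62
Coat rack $74.69: household furniture, buyer-exempt → 0% → $0.00
Total tax = $1.02 + $2.62 = $3.64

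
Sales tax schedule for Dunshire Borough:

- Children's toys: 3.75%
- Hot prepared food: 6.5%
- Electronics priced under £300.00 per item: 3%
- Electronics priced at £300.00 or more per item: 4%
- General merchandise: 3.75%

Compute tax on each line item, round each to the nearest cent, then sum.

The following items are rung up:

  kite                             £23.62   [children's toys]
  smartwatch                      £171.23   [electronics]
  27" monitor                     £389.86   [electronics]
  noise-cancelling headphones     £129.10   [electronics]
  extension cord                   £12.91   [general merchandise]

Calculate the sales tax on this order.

£25.97

Kite £23.62: children's toys → 3.75% → £0.89
Smartwatch £171.23: electronics, under £300.00 → 3% → £5.14
27" monitor £389.86: electronics, £300.00 or more → 4% → £15.59
Noise-cancelling headphones £129.10: electronics, under £300.00 → 3% → £3.87
Extension cord £12.91: general merchandise → 3.75% → £0.48
Total tax = £0.89 + £5.14 + £15.59 + £3.87 + £0.48 = £25.97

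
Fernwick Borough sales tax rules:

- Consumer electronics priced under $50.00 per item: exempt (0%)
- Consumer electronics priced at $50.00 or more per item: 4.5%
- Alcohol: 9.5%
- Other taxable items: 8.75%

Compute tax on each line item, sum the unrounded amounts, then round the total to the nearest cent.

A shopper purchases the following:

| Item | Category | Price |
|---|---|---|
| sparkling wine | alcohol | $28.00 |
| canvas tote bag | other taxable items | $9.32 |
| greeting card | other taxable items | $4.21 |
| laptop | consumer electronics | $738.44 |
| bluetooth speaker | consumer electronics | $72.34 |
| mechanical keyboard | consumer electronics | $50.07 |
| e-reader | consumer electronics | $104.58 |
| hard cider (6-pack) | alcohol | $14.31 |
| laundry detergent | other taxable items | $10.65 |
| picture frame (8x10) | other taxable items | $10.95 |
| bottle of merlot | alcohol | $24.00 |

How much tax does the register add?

Sparkling wine $28.00: alcohol → 9.5% → $2.66
Canvas tote bag $9.32: other taxable items → 8.75% → $0.8155
Greeting card $4.21: other taxable items → 8.75% → $0.368375
Laptop $738.44: consumer electronics, $50.00 or more → 4.5% → $33.2298
Bluetooth speaker $72.34: consumer electronics, $50.00 or more → 4.5% → $3.2553
Mechanical keyboard $50.07: consumer electronics, $50.00 or more → 4.5% → $2.25315
E-reader $104.58: consumer electronics, $50.00 or more → 4.5% → $4.7061
Hard cider (6-pack) $14.31: alcohol → 9.5% → $1.35945
Laundry detergent $10.65: other taxable items → 8.75% → $0.931875
Picture frame (8x10) $10.95: other taxable items → 8.75% → $0.958125
Bottle of merlot $24.00: alcohol → 9.5% → $2.28
Unrounded tax sum = $52.817675 → $52.82

$52.82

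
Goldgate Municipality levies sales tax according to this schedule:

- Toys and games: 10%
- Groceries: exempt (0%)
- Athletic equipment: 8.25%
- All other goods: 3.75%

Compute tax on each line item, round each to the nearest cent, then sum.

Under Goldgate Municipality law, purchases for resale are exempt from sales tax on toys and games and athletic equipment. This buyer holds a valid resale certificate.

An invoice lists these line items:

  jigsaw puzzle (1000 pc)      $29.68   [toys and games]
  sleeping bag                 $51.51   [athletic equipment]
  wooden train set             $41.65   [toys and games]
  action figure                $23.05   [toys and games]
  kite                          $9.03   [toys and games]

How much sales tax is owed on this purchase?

$0.00

Jigsaw puzzle (1000 pc) $29.68: toys and games, buyer-exempt → 0% → $0.00
Sleeping bag $51.51: athletic equipment, buyer-exempt → 0% → $0.00
Wooden train set $41.65: toys and games, buyer-exempt → 0% → $0.00
Action figure $23.05: toys and games, buyer-exempt → 0% → $0.00
Kite $9.03: toys and games, buyer-exempt → 0% → $0.00
Total tax = $0.00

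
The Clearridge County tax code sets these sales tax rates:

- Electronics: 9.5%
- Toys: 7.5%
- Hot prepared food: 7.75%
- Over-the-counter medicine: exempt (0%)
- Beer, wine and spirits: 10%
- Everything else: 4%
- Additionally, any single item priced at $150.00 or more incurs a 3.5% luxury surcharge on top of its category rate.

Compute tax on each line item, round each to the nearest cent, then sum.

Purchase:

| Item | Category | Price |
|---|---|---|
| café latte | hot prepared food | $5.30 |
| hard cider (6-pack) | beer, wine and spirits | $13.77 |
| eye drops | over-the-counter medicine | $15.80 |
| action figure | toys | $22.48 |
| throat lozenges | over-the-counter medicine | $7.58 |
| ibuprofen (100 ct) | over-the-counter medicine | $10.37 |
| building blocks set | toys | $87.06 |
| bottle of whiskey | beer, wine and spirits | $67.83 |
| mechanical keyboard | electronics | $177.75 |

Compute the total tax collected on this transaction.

Café latte $5.30: hot prepared food → 7.75% → $0.41
Hard cider (6-pack) $13.77: beer, wine and spirits → 10% → $1.38
Eye drops $15.80: over-the-counter medicine → 0% → $0.00
Action figure $22.48: toys → 7.5% → $1.69
Throat lozenges $7.58: over-the-counter medicine → 0% → $0.00
Ibuprofen (100 ct) $10.37: over-the-counter medicine → 0% → $0.00
Building blocks set $87.06: toys → 7.5% → $6.53
Bottle of whiskey $67.83: beer, wine and spirits → 10% → $6.78
Mechanical keyboard $177.75: electronics → 9.5% + 3.5% surcharge = 13% → $23.11
Total tax = $0.41 + $1.38 + $1.69 + $6.53 + $6.78 + $23.11 = $39.90

$39.90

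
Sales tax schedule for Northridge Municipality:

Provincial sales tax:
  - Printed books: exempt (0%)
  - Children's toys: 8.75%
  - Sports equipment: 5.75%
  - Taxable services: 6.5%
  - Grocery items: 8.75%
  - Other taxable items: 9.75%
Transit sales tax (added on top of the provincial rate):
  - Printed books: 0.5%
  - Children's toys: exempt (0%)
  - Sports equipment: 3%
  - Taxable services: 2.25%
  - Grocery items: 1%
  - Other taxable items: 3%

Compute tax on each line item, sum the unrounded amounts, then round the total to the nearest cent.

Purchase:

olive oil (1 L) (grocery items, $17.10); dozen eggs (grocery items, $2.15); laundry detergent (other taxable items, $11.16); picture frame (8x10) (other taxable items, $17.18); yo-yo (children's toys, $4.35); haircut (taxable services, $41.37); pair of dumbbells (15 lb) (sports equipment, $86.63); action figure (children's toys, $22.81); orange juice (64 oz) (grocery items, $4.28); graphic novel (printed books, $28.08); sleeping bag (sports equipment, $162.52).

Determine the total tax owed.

Olive oil (1 L) $17.10: grocery items → 8.75% + 1% transit = 9.75% → $1.66725
Dozen eggs $2.15: grocery items → 8.75% + 1% transit = 9.75% → $0.209625
Laundry detergent $11.16: other taxable items → 9.75% + 3% transit = 12.75% → $1.4229
Picture frame (8x10) $17.18: other taxable items → 9.75% + 3% transit = 12.75% → $2.19045
Yo-yo $4.35: children's toys → 8.75% + 0% transit = 8.75% → $0.380625
Haircut $41.37: taxable services → 6.5% + 2.25% transit = 8.75% → $3.619875
Pair of dumbbells (15 lb) $86.63: sports equipment → 5.75% + 3% transit = 8.75% → $7.580125
Action figure $22.81: children's toys → 8.75% + 0% transit = 8.75% → $1.995875
Orange juice (64 oz) $4.28: grocery items → 8.75% + 1% transit = 9.75% → $0.4173
Graphic novel $28.08: printed books → 0% + 0.5% transit = 0.5% → $0.1404
Sleeping bag $162.52: sports equipment → 5.75% + 3% transit = 8.75% → $14.2205
Unrounded tax sum = $33.844925 → $33.84

$33.84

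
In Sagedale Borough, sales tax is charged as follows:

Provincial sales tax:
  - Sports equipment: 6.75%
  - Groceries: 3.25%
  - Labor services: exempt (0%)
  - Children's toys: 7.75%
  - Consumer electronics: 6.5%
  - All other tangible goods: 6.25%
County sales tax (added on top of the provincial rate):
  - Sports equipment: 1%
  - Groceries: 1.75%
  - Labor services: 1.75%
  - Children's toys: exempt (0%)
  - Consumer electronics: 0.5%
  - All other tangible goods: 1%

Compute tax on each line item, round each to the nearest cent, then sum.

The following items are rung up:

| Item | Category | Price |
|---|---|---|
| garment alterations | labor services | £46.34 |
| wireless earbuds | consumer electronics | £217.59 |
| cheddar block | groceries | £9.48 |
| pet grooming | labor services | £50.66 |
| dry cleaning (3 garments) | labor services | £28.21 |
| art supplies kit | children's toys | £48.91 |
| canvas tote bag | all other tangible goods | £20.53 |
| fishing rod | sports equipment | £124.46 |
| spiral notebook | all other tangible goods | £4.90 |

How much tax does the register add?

Garment alterations £46.34: labor services → 0% + 1.75% county = 1.75% → £0.81
Wireless earbuds £217.59: consumer electronics → 6.5% + 0.5% county = 7% → £15.23
Cheddar block £9.48: groceries → 3.25% + 1.75% county = 5% → £0.47
Pet grooming £50.66: labor services → 0% + 1.75% county = 1.75% → £0.89
Dry cleaning (3 garments) £28.21: labor services → 0% + 1.75% county = 1.75% → £0.49
Art supplies kit £48.91: children's toys → 7.75% + 0% county = 7.75% → £3.79
Canvas tote bag £20.53: all other tangible goods → 6.25% + 1% county = 7.25% → £1.49
Fishing rod £124.46: sports equipment → 6.75% + 1% county = 7.75% → £9.65
Spiral notebook £4.90: all other tangible goods → 6.25% + 1% county = 7.25% → £0.36
Total tax = £0.81 + £15.23 + £0.47 + £0.89 + £0.49 + £3.79 + £1.49 + £9.65 + £0.36 = £33.18

£33.18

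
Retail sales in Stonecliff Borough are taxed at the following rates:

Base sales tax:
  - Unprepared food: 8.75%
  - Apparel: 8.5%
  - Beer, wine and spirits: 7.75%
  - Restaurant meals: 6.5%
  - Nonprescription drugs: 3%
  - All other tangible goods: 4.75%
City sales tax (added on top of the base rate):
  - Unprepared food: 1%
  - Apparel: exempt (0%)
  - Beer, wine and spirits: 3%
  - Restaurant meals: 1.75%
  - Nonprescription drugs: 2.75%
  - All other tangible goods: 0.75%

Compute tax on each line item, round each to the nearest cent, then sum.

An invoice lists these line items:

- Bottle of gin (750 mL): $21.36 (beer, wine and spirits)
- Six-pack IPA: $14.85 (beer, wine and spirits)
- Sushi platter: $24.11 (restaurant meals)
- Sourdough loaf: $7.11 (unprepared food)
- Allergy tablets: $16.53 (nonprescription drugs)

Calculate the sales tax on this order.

$7.53

Bottle of gin (750 mL) $21.36: beer, wine and spirits → 7.75% + 3% city = 10.75% → $2.30
Six-pack IPA $14.85: beer, wine and spirits → 7.75% + 3% city = 10.75% → $1.60
Sushi platter $24.11: restaurant meals → 6.5% + 1.75% city = 8.25% → $1.99
Sourdough loaf $7.11: unprepared food → 8.75% + 1% city = 9.75% → $0.69
Allergy tablets $16.53: nonprescription drugs → 3% + 2.75% city = 5.75% → $0.95
Total tax = $2.30 + $1.60 + $1.99 + $0.69 + $0.95 = $7.53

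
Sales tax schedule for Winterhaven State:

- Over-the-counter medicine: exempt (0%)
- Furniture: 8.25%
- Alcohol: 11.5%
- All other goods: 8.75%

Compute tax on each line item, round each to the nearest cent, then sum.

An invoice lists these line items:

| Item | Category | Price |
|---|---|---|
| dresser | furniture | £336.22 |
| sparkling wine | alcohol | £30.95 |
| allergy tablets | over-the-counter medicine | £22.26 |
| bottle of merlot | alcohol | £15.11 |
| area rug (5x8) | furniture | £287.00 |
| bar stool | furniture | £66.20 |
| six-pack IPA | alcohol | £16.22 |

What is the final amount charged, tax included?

£838.01

Dresser £336.22: furniture → 8.25% → £27.74
Sparkling wine £30.95: alcohol → 11.5% → £3.56
Allergy tablets £22.26: over-the-counter medicine → 0% → £0.00
Bottle of merlot £15.11: alcohol → 11.5% → £1.74
Area rug (5x8) £287.00: furniture → 8.25% → £23.68
Bar stool £66.20: furniture → 8.25% → £5.46
Six-pack IPA £16.22: alcohol → 11.5% → £1.87
Subtotal = £773.96; tax = £64.05; total due = £838.01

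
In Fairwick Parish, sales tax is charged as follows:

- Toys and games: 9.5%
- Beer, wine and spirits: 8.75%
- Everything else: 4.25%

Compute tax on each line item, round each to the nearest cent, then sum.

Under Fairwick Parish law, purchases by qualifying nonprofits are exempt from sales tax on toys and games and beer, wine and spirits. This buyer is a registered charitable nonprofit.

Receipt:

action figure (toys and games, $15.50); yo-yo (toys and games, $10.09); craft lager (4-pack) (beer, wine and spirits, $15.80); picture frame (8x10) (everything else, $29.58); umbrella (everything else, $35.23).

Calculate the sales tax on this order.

$2.76

Action figure $15.50: toys and games, buyer-exempt → 0% → $0.00
Yo-yo $10.09: toys and games, buyer-exempt → 0% → $0.00
Craft lager (4-pack) $15.80: beer, wine and spirits, buyer-exempt → 0% → $0.00
Picture frame (8x10) $29.58: everything else → 4.25% → $1.26
Umbrella $35.23: everything else → 4.25% → $1.50
Total tax = $1.26 + $1.50 = $2.76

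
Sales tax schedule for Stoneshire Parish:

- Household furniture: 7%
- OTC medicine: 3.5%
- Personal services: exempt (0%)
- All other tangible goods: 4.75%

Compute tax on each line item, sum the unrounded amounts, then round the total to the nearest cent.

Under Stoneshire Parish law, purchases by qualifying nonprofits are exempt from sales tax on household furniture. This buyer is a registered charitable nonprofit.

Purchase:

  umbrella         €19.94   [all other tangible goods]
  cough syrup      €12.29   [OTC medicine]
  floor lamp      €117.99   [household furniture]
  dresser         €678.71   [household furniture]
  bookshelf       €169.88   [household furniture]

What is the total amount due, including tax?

€1000.19

Umbrella €19.94: all other tangible goods → 4.75% → €0.94715
Cough syrup €12.29: OTC medicine → 3.5% → €0.43015
Floor lamp €117.99: household furniture, buyer-exempt → 0% → €0.00
Dresser €678.71: household furniture, buyer-exempt → 0% → €0.00
Bookshelf €169.88: household furniture, buyer-exempt → 0% → €0.00
Subtotal = €998.81; unrounded tax = €1.3773 → €1.38; total due = €1000.19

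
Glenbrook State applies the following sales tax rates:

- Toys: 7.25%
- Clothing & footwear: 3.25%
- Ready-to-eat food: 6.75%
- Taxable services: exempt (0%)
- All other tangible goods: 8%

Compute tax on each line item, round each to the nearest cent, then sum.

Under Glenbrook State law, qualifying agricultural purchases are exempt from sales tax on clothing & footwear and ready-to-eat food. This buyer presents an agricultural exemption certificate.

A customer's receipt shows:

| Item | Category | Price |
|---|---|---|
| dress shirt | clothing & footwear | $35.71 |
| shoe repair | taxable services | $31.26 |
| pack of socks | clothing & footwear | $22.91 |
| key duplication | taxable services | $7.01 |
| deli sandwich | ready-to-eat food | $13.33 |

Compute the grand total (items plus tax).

$110.22

Dress shirt $35.71: clothing & footwear, buyer-exempt → 0% → $0.00
Shoe repair $31.26: taxable services → 0% → $0.00
Pack of socks $22.91: clothing & footwear, buyer-exempt → 0% → $0.00
Key duplication $7.01: taxable services → 0% → $0.00
Deli sandwich $13.33: ready-to-eat food, buyer-exempt → 0% → $0.00
Subtotal = $110.22; tax = $0.00; total due = $110.22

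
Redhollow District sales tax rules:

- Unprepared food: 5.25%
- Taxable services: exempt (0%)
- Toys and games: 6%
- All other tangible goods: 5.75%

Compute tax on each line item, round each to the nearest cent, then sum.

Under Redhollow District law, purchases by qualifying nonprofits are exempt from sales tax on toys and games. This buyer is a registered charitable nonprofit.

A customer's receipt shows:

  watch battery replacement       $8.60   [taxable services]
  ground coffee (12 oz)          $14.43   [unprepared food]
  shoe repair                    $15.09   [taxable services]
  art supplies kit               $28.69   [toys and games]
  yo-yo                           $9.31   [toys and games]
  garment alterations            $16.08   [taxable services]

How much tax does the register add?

$0.76

Watch battery replacement $8.60: taxable services → 0% → $0.00
Ground coffee (12 oz) $14.43: unprepared food → 5.25% → $0.76
Shoe repair $15.09: taxable services → 0% → $0.00
Art supplies kit $28.69: toys and games, buyer-exempt → 0% → $0.00
Yo-yo $9.31: toys and games, buyer-exempt → 0% → $0.00
Garment alterations $16.08: taxable services → 0% → $0.00
Total tax = $0.76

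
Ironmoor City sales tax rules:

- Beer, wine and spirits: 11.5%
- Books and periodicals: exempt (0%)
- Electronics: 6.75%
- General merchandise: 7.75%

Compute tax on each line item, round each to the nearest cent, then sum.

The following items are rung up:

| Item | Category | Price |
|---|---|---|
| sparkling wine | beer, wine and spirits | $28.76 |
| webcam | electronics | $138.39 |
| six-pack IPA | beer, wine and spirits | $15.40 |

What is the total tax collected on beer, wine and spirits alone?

$5.08

Sparkling wine $28.76: beer, wine and spirits → 11.5% → $3.31
Six-pack IPA $15.40: beer, wine and spirits → 11.5% → $1.77
Tax on beer, wine and spirits = $3.31 + $1.77 = $5.08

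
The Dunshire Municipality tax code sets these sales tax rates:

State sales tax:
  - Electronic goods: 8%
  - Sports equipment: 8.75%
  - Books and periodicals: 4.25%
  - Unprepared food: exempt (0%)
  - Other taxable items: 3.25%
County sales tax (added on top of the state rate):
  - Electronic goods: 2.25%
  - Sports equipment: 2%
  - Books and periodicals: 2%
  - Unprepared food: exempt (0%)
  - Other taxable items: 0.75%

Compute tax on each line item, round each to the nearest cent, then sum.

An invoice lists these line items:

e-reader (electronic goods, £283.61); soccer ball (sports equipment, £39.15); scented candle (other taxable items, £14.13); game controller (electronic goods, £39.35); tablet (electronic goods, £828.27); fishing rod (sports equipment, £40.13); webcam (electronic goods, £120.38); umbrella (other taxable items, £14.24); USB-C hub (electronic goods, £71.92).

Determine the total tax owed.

£147.37

E-reader £283.61: electronic goods → 8% + 2.25% county = 10.25% → £29.07
Soccer ball £39.15: sports equipment → 8.75% + 2% county = 10.75% → £4.21
Scented candle £14.13: other taxable items → 3.25% + 0.75% county = 4% → £0.57
Game controller £39.35: electronic goods → 8% + 2.25% county = 10.25% → £4.03
Tablet £828.27: electronic goods → 8% + 2.25% county = 10.25% → £84.90
Fishing rod £40.13: sports equipment → 8.75% + 2% county = 10.75% → £4.31
Webcam £120.38: electronic goods → 8% + 2.25% county = 10.25% → £12.34
Umbrella £14.24: other taxable items → 3.25% + 0.75% county = 4% → £0.57
USB-C hub £71.92: electronic goods → 8% + 2.25% county = 10.25% → £7.37
Total tax = £29.07 + £4.21 + £0.57 + £4.03 + £84.90 + £4.31 + £12.34 + £0.57 + £7.37 = £147.37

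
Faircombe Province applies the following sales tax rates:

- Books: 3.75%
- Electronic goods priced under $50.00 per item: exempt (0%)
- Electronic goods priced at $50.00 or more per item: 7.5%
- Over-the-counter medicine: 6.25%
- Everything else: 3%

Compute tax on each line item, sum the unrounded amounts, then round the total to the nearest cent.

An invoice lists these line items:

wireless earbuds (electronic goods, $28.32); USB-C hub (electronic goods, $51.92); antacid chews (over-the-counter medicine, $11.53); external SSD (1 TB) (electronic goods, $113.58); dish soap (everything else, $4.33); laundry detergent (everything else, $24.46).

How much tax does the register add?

Wireless earbuds $28.32: electronic goods, under $50.00 → 0% → $0.00
USB-C hub $51.92: electronic goods, $50.00 or more → 7.5% → $3.894
Antacid chews $11.53: over-the-counter medicine → 6.25% → $0.720625
External SSD (1 TB) $113.58: electronic goods, $50.00 or more → 7.5% → $8.5185
Dish soap $4.33: everything else → 3% → $0.1299
Laundry detergent $24.46: everything else → 3% → $0.7338
Unrounded tax sum = $13.996825 → $14.00

$14.00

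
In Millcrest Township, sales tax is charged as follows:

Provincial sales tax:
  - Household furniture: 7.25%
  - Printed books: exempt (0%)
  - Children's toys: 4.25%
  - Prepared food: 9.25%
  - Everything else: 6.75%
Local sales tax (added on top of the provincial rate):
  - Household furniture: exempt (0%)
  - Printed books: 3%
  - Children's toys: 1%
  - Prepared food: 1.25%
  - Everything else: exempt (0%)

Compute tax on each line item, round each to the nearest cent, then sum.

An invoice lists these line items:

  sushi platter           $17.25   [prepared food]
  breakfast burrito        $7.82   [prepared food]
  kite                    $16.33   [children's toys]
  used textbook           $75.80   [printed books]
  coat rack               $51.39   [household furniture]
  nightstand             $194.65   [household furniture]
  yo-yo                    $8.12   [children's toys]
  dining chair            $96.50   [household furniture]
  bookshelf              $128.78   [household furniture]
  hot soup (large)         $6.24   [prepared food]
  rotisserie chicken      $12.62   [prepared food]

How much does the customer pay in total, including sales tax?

$657.86

Sushi platter $17.25: prepared food → 9.25% + 1.25% local = 10.5% → $1.81
Breakfast burrito $7.82: prepared food → 9.25% + 1.25% local = 10.5% → $0.82
Kite $16.33: children's toys → 4.25% + 1% local = 5.25% → $0.86
Used textbook $75.80: printed books → 0% + 3% local = 3% → $2.27
Coat rack $51.39: household furniture → 7.25% + 0% local = 7.25% → $3.73
Nightstand $194.65: household furniture → 7.25% + 0% local = 7.25% → $14.11
Yo-yo $8.12: children's toys → 4.25% + 1% local = 5.25% → $0.43
Dining chair $96.50: household furniture → 7.25% + 0% local = 7.25% → $7.00
Bookshelf $128.78: household furniture → 7.25% + 0% local = 7.25% → $9.34
Hot soup (large) $6.24: prepared food → 9.25% + 1.25% local = 10.5% → $0.66
Rotisserie chicken $12.62: prepared food → 9.25% + 1.25% local = 10.5% → $1.33
Subtotal = $615.50; tax = $42.36; total due = $657.86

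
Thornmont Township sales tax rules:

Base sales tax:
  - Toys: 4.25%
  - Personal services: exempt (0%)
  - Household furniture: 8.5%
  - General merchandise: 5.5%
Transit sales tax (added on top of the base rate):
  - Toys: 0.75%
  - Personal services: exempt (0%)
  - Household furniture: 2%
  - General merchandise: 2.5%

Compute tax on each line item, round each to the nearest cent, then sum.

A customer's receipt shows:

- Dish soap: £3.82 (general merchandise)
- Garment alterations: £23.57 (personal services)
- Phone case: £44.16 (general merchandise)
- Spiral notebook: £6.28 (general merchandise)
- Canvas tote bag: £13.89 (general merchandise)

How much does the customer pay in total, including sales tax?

£97.17

Dish soap £3.82: general merchandise → 5.5% + 2.5% transit = 8% → £0.31
Garment alterations £23.57: personal services → 0% + 0% transit = 0% → £0.00
Phone case £44.16: general merchandise → 5.5% + 2.5% transit = 8% → £3.53
Spiral notebook £6.28: general merchandise → 5.5% + 2.5% transit = 8% → £0.50
Canvas tote bag £13.89: general merchandise → 5.5% + 2.5% transit = 8% → £1.11
Subtotal = £91.72; tax = £5.45; total due = £97.17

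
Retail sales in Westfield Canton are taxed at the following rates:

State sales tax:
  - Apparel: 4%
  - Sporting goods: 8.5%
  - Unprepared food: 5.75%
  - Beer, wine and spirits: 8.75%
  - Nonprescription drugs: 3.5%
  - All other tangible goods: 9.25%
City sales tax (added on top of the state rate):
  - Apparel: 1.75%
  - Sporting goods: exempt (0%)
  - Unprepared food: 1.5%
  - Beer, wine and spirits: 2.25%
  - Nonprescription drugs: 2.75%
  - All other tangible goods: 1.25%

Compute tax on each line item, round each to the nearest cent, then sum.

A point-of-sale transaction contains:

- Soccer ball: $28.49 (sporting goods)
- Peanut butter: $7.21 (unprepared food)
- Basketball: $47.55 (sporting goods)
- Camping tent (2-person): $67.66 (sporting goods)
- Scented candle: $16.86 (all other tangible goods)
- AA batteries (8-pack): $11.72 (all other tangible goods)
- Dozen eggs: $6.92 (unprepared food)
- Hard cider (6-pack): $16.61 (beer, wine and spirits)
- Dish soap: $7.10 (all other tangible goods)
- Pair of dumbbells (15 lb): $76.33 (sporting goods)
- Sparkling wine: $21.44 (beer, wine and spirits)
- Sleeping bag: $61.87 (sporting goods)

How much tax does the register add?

Soccer ball $28.49: sporting goods → 8.5% + 0% city = 8.5% → $2.42
Peanut butter $7.21: unprepared food → 5.75% + 1.5% city = 7.25% → $0.52
Basketball $47.55: sporting goods → 8.5% + 0% city = 8.5% → $4.04
Camping tent (2-person) $67.66: sporting goods → 8.5% + 0% city = 8.5% → $5.75
Scented candle $16.86: all other tangible goods → 9.25% + 1.25% city = 10.5% → $1.77
AA batteries (8-pack) $11.72: all other tangible goods → 9.25% + 1.25% city = 10.5% → $1.23
Dozen eggs $6.92: unprepared food → 5.75% + 1.5% city = 7.25% → $0.50
Hard cider (6-pack) $16.61: beer, wine and spirits → 8.75% + 2.25% city = 11% → $1.83
Dish soap $7.10: all other tangible goods → 9.25% + 1.25% city = 10.5% → $0.75
Pair of dumbbells (15 lb) $76.33: sporting goods → 8.5% + 0% city = 8.5% → $6.49
Sparkling wine $21.44: beer, wine and spirits → 8.75% + 2.25% city = 11% → $2.36
Sleeping bag $61.87: sporting goods → 8.5% + 0% city = 8.5% → $5.26
Total tax = $2.42 + $0.52 + $4.04 + $5.75 + $1.77 + $1.23 + $0.50 + $1.83 + $0.75 + $6.49 + $2.36 + $5.26 = $32.92

$32.92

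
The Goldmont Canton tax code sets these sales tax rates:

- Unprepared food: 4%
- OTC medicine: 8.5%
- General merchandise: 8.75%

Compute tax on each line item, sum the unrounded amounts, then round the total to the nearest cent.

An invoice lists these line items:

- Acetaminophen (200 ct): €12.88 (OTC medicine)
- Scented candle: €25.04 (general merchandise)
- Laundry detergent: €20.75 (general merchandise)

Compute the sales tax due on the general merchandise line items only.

Scented candle €25.04: general merchandise → 8.75% → €2.191
Laundry detergent €20.75: general merchandise → 8.75% → €1.815625
Tax on general merchandise: unrounded sum = €4.006625 → €4.01

€4.01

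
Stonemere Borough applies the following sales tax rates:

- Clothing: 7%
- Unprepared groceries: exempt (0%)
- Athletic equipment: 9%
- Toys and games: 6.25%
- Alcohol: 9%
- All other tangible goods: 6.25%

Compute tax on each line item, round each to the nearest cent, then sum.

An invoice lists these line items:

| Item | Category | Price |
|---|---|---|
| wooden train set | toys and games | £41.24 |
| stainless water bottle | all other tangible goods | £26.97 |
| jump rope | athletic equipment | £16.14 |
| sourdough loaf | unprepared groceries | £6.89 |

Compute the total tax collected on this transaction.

£5.72

Wooden train set £41.24: toys and games → 6.25% → £2.58
Stainless water bottle £26.97: all other tangible goods → 6.25% → £1.69
Jump rope £16.14: athletic equipment → 9% → £1.45
Sourdough loaf £6.89: unprepared groceries → 0% → £0.00
Total tax = £2.58 + £1.69 + £1.45 = £5.72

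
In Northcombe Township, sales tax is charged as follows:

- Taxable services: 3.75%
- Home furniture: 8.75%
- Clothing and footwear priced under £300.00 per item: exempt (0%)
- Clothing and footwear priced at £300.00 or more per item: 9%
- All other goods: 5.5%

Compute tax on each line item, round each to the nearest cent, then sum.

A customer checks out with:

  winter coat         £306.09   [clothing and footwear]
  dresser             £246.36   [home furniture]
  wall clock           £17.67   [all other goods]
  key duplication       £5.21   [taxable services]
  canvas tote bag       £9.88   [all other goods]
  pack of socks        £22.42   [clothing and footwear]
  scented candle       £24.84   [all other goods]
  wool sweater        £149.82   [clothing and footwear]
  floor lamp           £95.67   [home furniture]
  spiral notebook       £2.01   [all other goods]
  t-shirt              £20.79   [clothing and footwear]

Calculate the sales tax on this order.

£60.67

Winter coat £306.09: clothing and footwear, £300.00 or more → 9% → £27.55
Dresser £246.36: home furniture → 8.75% → £21.56
Wall clock £17.67: all other goods → 5.5% → £0.97
Key duplication £5.21: taxable services → 3.75% → £0.20
Canvas tote bag £9.88: all other goods → 5.5% → £0.54
Pack of socks £22.42: clothing and footwear, under £300.00 → 0% → £0.00
Scented candle £24.84: all other goods → 5.5% → £1.37
Wool sweater £149.82: clothing and footwear, under £300.00 → 0% → £0.00
Floor lamp £95.67: home furniture → 8.75% → £8.37
Spiral notebook £2.01: all other goods → 5.5% → £0.11
T-shirt £20.79: clothing and footwear, under £300.00 → 0% → £0.00
Total tax = £27.55 + £21.56 + £0.97 + £0.20 + £0.54 + £1.37 + £8.37 + £0.11 = £60.67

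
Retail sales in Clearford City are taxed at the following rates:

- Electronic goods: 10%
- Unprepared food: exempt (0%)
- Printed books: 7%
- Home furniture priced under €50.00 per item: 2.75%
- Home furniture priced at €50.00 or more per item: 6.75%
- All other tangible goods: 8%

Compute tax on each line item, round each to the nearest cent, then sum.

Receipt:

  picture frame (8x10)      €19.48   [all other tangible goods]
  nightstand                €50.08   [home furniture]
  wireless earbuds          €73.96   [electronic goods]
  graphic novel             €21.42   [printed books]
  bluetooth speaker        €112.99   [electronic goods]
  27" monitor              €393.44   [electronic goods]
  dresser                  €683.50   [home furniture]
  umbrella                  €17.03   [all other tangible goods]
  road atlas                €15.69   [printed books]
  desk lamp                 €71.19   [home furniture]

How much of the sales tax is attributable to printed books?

Graphic novel €21.42: printed books → 7% → €1.50
Road atlas €15.69: printed books → 7% → €1.10
Tax on printed books = €1.50 + €1.10 = €2.60

€2.60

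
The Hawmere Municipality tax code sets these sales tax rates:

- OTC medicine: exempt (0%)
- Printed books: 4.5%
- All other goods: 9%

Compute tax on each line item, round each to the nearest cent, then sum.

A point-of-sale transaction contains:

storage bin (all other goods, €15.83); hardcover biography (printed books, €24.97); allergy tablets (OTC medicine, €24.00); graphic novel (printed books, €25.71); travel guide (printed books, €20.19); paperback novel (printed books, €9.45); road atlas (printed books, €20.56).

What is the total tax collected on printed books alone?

€4.55

Hardcover biography €24.97: printed books → 4.5% → €1.12
Graphic novel €25.71: printed books → 4.5% → €1.16
Travel guide €20.19: printed books → 4.5% → €0.91
Paperback novel €9.45: printed books → 4.5% → €0.43
Road atlas €20.56: printed books → 4.5% → €0.93
Tax on printed books = €1.12 + €1.16 + €0.91 + €0.43 + €0.93 = €4.55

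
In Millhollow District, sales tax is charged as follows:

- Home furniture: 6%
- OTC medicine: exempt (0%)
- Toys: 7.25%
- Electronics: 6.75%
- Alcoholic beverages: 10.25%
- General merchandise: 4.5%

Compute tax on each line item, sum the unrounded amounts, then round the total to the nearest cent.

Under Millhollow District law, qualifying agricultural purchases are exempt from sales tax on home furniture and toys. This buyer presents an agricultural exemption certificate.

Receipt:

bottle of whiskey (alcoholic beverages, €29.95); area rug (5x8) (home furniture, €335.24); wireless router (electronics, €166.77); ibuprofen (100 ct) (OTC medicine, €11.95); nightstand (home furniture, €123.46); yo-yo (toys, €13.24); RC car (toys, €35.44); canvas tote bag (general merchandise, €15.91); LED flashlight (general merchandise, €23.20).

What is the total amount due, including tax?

€771.25

Bottle of whiskey €29.95: alcoholic beverages → 10.25% → €3.069875
Area rug (5x8) €335.24: home furniture, buyer-exempt → 0% → €0.00
Wireless router €166.77: electronics → 6.75% → €11.256975
Ibuprofen (100 ct) €11.95: OTC medicine → 0% → €0.00
Nightstand €123.46: home furniture, buyer-exempt → 0% → €0.00
Yo-yo €13.24: toys, buyer-exempt → 0% → €0.00
RC car €35.44: toys, buyer-exempt → 0% → €0.00
Canvas tote bag €15.91: general merchandise → 4.5% → €0.71595
LED flashlight €23.20: general merchandise → 4.5% → €1.044
Subtotal = €755.16; unrounded tax = €16.0868 → €16.09; total due = €771.25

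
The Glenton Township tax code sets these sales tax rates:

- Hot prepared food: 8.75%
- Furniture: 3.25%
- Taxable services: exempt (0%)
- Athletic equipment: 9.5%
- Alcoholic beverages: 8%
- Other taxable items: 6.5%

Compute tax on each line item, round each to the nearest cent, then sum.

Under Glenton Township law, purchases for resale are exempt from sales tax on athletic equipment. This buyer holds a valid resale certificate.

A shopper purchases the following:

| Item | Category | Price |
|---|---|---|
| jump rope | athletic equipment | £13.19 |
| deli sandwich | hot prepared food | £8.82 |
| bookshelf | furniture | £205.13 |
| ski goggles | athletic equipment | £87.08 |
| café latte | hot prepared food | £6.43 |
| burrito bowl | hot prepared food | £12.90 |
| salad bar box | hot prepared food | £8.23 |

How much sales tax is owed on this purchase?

£9.85

Jump rope £13.19: athletic equipment, buyer-exempt → 0% → £0.00
Deli sandwich £8.82: hot prepared food → 8.75% → £0.77
Bookshelf £205.13: furniture → 3.25% → £6.67
Ski goggles £87.08: athletic equipment, buyer-exempt → 0% → £0.00
Café latte £6.43: hot prepared food → 8.75% → £0.56
Burrito bowl £12.90: hot prepared food → 8.75% → £1.13
Salad bar box £8.23: hot prepared food → 8.75% → £0.72
Total tax = £0.77 + £6.67 + £0.56 + £1.13 + £0.72 = £9.85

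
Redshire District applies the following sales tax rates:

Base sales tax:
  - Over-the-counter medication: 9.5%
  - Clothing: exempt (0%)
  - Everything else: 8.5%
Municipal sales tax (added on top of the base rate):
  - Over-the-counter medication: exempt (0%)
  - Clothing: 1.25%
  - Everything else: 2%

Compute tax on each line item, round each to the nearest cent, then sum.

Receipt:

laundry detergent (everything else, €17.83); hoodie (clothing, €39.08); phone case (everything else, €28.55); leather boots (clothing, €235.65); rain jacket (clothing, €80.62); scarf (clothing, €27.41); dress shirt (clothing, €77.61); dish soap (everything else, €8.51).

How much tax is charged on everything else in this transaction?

Laundry detergent €17.83: everything else → 8.5% + 2% municipal = 10.5% → €1.87
Phone case €28.55: everything else → 8.5% + 2% municipal = 10.5% → €3.00
Dish soap €8.51: everything else → 8.5% + 2% municipal = 10.5% → €0.89
Tax on everything else = €1.87 + €3.00 + €0.89 = €5.76

€5.76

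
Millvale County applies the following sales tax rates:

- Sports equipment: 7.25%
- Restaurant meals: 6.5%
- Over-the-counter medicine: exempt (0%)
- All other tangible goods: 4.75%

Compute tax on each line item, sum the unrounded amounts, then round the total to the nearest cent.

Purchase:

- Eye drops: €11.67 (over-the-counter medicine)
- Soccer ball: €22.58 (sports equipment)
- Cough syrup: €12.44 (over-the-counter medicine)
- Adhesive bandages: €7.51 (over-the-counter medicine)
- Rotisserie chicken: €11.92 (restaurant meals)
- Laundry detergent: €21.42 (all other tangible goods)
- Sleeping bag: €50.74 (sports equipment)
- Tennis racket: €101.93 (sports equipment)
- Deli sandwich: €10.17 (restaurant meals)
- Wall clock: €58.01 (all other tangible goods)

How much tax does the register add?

€17.91

Eye drops €11.67: over-the-counter medicine → 0% → €0.00
Soccer ball €22.58: sports equipment → 7.25% → €1.63705
Cough syrup €12.44: over-the-counter medicine → 0% → €0.00
Adhesive bandages €7.51: over-the-counter medicine → 0% → €0.00
Rotisserie chicken €11.92: restaurant meals → 6.5% → €0.7748
Laundry detergent €21.42: all other tangible goods → 4.75% → €1.01745
Sleeping bag €50.74: sports equipment → 7.25% → €3.67865
Tennis racket €101.93: sports equipment → 7.25% → €7.389925
Deli sandwich €10.17: restaurant meals → 6.5% → €0.66105
Wall clock €58.01: all other tangible goods → 4.75% → €2.755475
Unrounded tax sum = €17.9144 → €17.91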